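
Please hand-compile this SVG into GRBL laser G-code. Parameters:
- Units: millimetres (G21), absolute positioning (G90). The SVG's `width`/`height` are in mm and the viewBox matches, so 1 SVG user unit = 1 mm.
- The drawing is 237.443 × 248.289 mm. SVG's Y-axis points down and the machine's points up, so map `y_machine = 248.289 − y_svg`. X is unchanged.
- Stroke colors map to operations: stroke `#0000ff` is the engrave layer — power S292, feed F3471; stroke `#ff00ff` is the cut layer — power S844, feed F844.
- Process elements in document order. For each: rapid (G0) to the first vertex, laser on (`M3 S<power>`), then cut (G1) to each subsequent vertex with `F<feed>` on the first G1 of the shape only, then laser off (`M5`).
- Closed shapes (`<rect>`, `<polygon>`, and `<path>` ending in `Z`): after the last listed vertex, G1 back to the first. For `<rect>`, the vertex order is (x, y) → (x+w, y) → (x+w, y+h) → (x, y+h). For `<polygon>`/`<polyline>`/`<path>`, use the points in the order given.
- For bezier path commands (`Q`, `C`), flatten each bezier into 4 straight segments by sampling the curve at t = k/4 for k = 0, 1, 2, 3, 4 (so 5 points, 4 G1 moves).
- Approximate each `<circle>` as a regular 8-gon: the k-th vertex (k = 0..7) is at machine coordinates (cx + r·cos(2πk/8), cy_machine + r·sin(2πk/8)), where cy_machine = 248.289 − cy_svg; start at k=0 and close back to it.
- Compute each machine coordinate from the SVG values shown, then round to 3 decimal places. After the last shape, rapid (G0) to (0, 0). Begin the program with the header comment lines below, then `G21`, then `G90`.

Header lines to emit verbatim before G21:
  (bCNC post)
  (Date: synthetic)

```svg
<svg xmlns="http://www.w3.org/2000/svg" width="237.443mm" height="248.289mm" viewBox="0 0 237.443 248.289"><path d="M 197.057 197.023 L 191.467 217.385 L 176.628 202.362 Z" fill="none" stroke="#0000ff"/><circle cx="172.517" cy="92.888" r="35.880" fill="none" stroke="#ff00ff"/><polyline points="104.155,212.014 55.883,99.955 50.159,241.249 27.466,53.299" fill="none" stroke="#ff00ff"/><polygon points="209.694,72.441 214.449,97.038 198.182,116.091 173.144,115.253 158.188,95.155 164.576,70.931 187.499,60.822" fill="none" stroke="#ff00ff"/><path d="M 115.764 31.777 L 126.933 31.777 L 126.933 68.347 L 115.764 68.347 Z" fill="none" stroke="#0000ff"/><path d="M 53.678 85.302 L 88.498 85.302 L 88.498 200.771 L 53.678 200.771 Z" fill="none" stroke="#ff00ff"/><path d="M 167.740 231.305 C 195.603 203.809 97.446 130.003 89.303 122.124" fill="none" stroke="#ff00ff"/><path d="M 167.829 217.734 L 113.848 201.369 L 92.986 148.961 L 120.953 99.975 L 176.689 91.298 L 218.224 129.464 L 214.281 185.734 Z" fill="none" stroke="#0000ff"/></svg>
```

(bCNC post)
(Date: synthetic)
G21
G90
G0 X197.057 Y51.266
M3 S292
G1 X191.467 Y30.904 F3471
G1 X176.628 Y45.927
G1 X197.057 Y51.266
M5
G0 X208.397 Y155.401
M3 S844
G1 X197.888 Y180.772 F844
G1 X172.517 Y191.281
G1 X147.146 Y180.772
G1 X136.637 Y155.401
G1 X147.146 Y130.030
G1 X172.517 Y119.521
G1 X197.888 Y130.030
G1 X208.397 Y155.401
M5
G0 X104.155 Y36.275
M3 S844
G1 X55.883 Y148.334 F844
G1 X50.159 Y7.040
G1 X27.466 Y194.990
M5
G0 X209.694 Y175.848
M3 S844
G1 X214.449 Y151.251 F844
G1 X198.182 Y132.198
G1 X173.144 Y133.036
G1 X158.188 Y153.134
G1 X164.576 Y177.358
G1 X187.499 Y187.467
G1 X209.694 Y175.848
M5
G0 X115.764 Y216.512
M3 S292
G1 X126.933 Y216.512 F3471
G1 X126.933 Y179.942
G1 X115.764 Y179.942
G1 X115.764 Y216.512
M5
G0 X53.678 Y162.987
M3 S844
G1 X88.498 Y162.987 F844
G1 X88.498 Y47.518
G1 X53.678 Y47.518
G1 X53.678 Y162.987
M5
G0 X167.740 Y16.984
M3 S844
G1 X168.384 Y44.535 F844
G1 X142.024 Y78.931
G1 X108.912 Y109.648
G1 X89.303 Y126.165
M5
G0 X167.829 Y30.555
M3 S292
G1 X113.848 Y46.920 F3471
G1 X92.986 Y99.328
G1 X120.953 Y148.314
G1 X176.689 Y156.991
G1 X218.224 Y118.825
G1 X214.281 Y62.555
G1 X167.829 Y30.555
M5
G0 X0.000 Y0.000

viewBox `0 0 237.443 248.289` with mm width/height → 1 unit = 1 mm. Flip: y_m = 248.289 − y_svg.

**Shape 1** — `<path>` regular polygon, stroke `#0000ff` → engrave (S292, F3471). Machine vertices: (197.057,51.266) → (191.467,30.904) → (176.628,45.927) → (197.057,51.266). Closed: final G1 returns to the first vertex.

**Shape 2** — `<circle>` circle, stroke `#ff00ff` → cut (S844, F844). Machine vertices: (208.397,155.401) → (197.888,180.772) → (172.517,191.281) → (147.146,180.772) → (136.637,155.401) → (147.146,130.030) → (172.517,119.521) → (197.888,130.030) → (208.397,155.401). Closed: final G1 returns to the first vertex.

**Shape 3** — `<polyline>` open polyline, stroke `#ff00ff` → cut (S844, F844). Machine vertices: (104.155,36.275) → (55.883,148.334) → (50.159,7.040) → (27.466,194.990). Open path.

**Shape 4** — `<polygon>` regular polygon, stroke `#ff00ff` → cut (S844, F844). Machine vertices: (209.694,175.848) → (214.449,151.251) → (198.182,132.198) → (173.144,133.036) → (158.188,153.134) → (164.576,177.358) → (187.499,187.467) → (209.694,175.848). Closed: final G1 returns to the first vertex.

**Shape 5** — `<path>` rectangle, stroke `#0000ff` → engrave (S292, F3471). Machine vertices: (115.764,216.512) → (126.933,216.512) → (126.933,179.942) → (115.764,179.942) → (115.764,216.512). Closed: final G1 returns to the first vertex.

**Shape 6** — `<path>` rectangle, stroke `#ff00ff` → cut (S844, F844). Machine vertices: (53.678,162.987) → (88.498,162.987) → (88.498,47.518) → (53.678,47.518) → (53.678,162.987). Closed: final G1 returns to the first vertex.

**Shape 7** — `<path>` cubic bezier, stroke `#ff00ff` → cut (S844, F844). Control points (SVG): P0=(167.740,231.305), P1=(195.603,203.809), P2=(97.446,130.003), P3=(89.303,122.124); sampled at t=k/4. Machine vertices: (167.740,16.984) → (168.384,44.535) → (142.024,78.931) → (108.912,109.648) → (89.303,126.165). Open path.

**Shape 8** — `<path>` regular polygon, stroke `#0000ff` → engrave (S292, F3471). Machine vertices: (167.829,30.555) → (113.848,46.920) → (92.986,99.328) → (120.953,148.314) → (176.689,156.991) → (218.224,118.825) → (214.281,62.555) → (167.829,30.555). Closed: final G1 returns to the first vertex.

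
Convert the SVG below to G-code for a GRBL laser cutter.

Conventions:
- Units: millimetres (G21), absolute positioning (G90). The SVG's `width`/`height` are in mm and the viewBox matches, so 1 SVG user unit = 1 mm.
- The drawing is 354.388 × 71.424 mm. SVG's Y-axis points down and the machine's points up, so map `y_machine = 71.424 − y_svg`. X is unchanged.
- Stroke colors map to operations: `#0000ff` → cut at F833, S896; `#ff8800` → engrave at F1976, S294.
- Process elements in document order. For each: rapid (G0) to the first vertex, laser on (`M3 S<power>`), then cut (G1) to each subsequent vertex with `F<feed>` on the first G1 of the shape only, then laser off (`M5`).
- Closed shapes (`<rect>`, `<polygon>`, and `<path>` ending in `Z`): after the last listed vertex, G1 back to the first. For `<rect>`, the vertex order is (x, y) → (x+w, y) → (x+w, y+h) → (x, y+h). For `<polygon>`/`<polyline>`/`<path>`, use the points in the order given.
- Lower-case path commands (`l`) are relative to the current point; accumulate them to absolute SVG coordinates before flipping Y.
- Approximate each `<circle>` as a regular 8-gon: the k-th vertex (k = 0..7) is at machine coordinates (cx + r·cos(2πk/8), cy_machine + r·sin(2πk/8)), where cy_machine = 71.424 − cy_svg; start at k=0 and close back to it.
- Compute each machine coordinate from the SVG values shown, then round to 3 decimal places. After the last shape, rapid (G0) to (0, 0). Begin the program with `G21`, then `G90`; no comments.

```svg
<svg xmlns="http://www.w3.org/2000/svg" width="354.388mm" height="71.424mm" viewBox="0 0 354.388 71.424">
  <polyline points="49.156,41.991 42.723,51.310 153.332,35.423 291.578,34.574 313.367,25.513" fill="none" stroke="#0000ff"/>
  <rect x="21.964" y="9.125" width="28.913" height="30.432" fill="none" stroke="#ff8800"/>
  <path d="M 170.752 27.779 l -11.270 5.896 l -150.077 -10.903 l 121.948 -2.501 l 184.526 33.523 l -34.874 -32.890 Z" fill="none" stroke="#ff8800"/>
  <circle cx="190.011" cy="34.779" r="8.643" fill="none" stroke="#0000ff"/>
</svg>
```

G21
G90
G0 X49.156 Y29.433
M3 S896
G1 X42.723 Y20.114 F833
G1 X153.332 Y36.001
G1 X291.578 Y36.850
G1 X313.367 Y45.911
M5
G0 X21.964 Y62.299
M3 S294
G1 X50.877 Y62.299 F1976
G1 X50.877 Y31.867
G1 X21.964 Y31.867
G1 X21.964 Y62.299
M5
G0 X170.752 Y43.645
M3 S294
G1 X159.482 Y37.749 F1976
G1 X9.405 Y48.652
G1 X131.353 Y51.153
G1 X315.879 Y17.630
G1 X281.005 Y50.520
G1 X170.752 Y43.645
M5
G0 X198.654 Y36.645
M3 S896
G1 X196.123 Y42.757 F833
G1 X190.011 Y45.288
G1 X183.899 Y42.757
G1 X181.368 Y36.645
G1 X183.899 Y30.533
G1 X190.011 Y28.002
G1 X196.123 Y30.533
G1 X198.654 Y36.645
M5
G0 X0.000 Y0.000

Since the viewBox matches the mm dimensions, user units are millimetres directly. The only transform is the Y-flip y_m = 71.424 − y_svg.

Shape 1 is a open polyline drawn with `<polyline>`. Its stroke #0000ff means cut at S896, F833. After flipping Y the toolpath is (49.156,29.433) → (42.723,20.114) → (153.332,36.001) → (291.578,36.850) → (313.367,45.911).

Shape 2 is a rectangle drawn with `<rect>`. Its stroke #ff8800 means engrave at S294, F1976. After flipping Y the toolpath is (21.964,62.299) → (50.877,62.299) → (50.877,31.867) → (21.964,31.867) → (21.964,62.299), returning to the start.

Shape 3 is a closed polygon drawn with `<path>`. Its stroke #ff8800 means engrave at S294, F1976. After flipping Y the toolpath is (170.752,43.645) → (159.482,37.749) → (9.405,48.652) → (131.353,51.153) → (315.879,17.630) → (281.005,50.520) → (170.752,43.645), returning to the start.

Shape 4 is a circle drawn with `<circle>`. Its stroke #0000ff means cut at S896, F833. After flipping Y the toolpath is (198.654,36.645) → (196.123,42.757) → (190.011,45.288) → (183.899,42.757) → (181.368,36.645) → (183.899,30.533) → (190.011,28.002) → (196.123,30.533) → (198.654,36.645), returning to the start.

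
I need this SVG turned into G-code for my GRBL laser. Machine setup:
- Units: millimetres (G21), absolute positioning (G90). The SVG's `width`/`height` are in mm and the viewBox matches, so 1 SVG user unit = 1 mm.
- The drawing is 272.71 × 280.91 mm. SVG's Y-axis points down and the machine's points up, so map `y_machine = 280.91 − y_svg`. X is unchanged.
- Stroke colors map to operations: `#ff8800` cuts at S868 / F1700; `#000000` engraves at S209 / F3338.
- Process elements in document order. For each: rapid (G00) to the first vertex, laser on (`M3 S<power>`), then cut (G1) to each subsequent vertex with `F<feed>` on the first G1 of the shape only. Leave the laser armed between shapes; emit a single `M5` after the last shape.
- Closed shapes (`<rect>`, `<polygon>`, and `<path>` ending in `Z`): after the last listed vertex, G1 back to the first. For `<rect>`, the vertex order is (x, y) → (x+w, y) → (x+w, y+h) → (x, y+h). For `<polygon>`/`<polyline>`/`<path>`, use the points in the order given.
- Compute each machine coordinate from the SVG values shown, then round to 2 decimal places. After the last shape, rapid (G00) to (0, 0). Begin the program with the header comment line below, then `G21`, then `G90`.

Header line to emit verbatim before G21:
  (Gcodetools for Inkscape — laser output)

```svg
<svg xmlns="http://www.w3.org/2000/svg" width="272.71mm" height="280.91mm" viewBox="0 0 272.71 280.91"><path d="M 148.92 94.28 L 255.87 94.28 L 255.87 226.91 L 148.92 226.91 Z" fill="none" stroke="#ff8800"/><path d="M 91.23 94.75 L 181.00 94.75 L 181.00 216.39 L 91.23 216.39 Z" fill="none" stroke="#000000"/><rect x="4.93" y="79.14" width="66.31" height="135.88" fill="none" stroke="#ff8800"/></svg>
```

(Gcodetools for Inkscape — laser output)
G21
G90
G00 X148.92 Y186.63
M3 S868
G1 X255.87 Y186.63 F1700
G1 X255.87 Y54.00
G1 X148.92 Y54.00
G1 X148.92 Y186.63
G00 X91.23 Y186.16
M3 S209
G1 X181.00 Y186.16 F3338
G1 X181.00 Y64.52
G1 X91.23 Y64.52
G1 X91.23 Y186.16
G00 X4.93 Y201.77
M3 S868
G1 X71.24 Y201.77 F1700
G1 X71.24 Y65.89
G1 X4.93 Y65.89
G1 X4.93 Y201.77
M5
G00 X0.00 Y0.00

1 u = 1 mm; y_m = 280.91 − y.

[1] `<path>` rectangle, #ff8800→cut S868 F1700: (148.92,186.63) → (255.87,186.63) → (255.87,54.00) → (148.92,54.00) → (148.92,186.63) (closed)

[2] `<path>` rectangle, #000000→engrave S209 F3338: (91.23,186.16) → (181.00,186.16) → (181.00,64.52) → (91.23,64.52) → (91.23,186.16) (closed)

[3] `<rect>` rectangle, #ff8800→cut S868 F1700: (4.93,201.77) → (71.24,201.77) → (71.24,65.89) → (4.93,65.89) → (4.93,201.77) (closed)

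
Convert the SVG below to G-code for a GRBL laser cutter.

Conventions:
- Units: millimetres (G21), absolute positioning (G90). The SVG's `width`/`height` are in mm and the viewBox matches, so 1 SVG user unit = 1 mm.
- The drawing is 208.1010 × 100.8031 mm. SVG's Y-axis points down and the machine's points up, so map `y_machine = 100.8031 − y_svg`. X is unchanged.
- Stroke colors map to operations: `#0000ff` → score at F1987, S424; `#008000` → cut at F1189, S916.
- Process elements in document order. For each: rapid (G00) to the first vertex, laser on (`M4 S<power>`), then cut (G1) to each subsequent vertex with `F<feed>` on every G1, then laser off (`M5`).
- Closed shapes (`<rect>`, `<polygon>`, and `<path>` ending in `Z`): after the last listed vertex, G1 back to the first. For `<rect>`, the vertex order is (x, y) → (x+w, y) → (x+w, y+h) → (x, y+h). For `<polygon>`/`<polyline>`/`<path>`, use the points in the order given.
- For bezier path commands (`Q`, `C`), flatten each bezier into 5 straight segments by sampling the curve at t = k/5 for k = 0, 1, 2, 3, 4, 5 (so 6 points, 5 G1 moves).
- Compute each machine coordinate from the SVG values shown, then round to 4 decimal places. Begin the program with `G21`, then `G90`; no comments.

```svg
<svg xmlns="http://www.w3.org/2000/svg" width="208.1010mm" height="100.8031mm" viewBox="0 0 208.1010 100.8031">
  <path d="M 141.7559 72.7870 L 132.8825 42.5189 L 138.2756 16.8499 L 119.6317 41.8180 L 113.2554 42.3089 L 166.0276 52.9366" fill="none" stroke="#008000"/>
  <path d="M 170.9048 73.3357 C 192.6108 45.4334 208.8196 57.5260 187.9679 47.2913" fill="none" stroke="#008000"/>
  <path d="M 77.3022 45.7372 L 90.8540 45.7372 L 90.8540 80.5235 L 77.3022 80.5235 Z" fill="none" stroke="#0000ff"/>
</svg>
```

viewBox `0 0 208.1010 100.8031` with mm width/height → 1 unit = 1 mm. Flip: y_m = 100.8031 − y_svg.

**Shape 1** — `<path>` open polyline, stroke `#008000` → cut (S916, F1189). Machine vertices: (141.7559,28.0161) → (132.8825,58.2842) → (138.2756,83.9532) → (119.6317,58.9851) → (113.2554,58.4942) → (166.0276,47.8665). Open path.

**Shape 2** — `<path>` cubic bezier, stroke `#008000` → cut (S916, F1189). Control points (SVG): P0=(170.9048,73.3357), P1=(192.6108,45.4334), P2=(208.8196,57.5260), P3=(187.9679,47.2913); sampled at t=k/5. Machine vertices: (170.9048,27.4674) → (183.0162,39.9080) → (192.2933,45.7412) → (197.2210,47.9586) → (196.2842,49.5517) → (187.9679,53.5118). Open path.

**Shape 3** — `<path>` rectangle, stroke `#0000ff` → score (S424, F1987). Machine vertices: (77.3022,55.0659) → (90.8540,55.0659) → (90.8540,20.2796) → (77.3022,20.2796) → (77.3022,55.0659). Closed: final G1 returns to the first vertex.

G21
G90
G00 X141.7559 Y28.0161
M4 S916
G1 X132.8825 Y58.2842 F1189
G1 X138.2756 Y83.9532 F1189
G1 X119.6317 Y58.9851 F1189
G1 X113.2554 Y58.4942 F1189
G1 X166.0276 Y47.8665 F1189
M5
G00 X170.9048 Y27.4674
M4 S916
G1 X183.0162 Y39.9080 F1189
G1 X192.2933 Y45.7412 F1189
G1 X197.2210 Y47.9586 F1189
G1 X196.2842 Y49.5517 F1189
G1 X187.9679 Y53.5118 F1189
M5
G00 X77.3022 Y55.0659
M4 S424
G1 X90.8540 Y55.0659 F1987
G1 X90.8540 Y20.2796 F1987
G1 X77.3022 Y20.2796 F1987
G1 X77.3022 Y55.0659 F1987
M5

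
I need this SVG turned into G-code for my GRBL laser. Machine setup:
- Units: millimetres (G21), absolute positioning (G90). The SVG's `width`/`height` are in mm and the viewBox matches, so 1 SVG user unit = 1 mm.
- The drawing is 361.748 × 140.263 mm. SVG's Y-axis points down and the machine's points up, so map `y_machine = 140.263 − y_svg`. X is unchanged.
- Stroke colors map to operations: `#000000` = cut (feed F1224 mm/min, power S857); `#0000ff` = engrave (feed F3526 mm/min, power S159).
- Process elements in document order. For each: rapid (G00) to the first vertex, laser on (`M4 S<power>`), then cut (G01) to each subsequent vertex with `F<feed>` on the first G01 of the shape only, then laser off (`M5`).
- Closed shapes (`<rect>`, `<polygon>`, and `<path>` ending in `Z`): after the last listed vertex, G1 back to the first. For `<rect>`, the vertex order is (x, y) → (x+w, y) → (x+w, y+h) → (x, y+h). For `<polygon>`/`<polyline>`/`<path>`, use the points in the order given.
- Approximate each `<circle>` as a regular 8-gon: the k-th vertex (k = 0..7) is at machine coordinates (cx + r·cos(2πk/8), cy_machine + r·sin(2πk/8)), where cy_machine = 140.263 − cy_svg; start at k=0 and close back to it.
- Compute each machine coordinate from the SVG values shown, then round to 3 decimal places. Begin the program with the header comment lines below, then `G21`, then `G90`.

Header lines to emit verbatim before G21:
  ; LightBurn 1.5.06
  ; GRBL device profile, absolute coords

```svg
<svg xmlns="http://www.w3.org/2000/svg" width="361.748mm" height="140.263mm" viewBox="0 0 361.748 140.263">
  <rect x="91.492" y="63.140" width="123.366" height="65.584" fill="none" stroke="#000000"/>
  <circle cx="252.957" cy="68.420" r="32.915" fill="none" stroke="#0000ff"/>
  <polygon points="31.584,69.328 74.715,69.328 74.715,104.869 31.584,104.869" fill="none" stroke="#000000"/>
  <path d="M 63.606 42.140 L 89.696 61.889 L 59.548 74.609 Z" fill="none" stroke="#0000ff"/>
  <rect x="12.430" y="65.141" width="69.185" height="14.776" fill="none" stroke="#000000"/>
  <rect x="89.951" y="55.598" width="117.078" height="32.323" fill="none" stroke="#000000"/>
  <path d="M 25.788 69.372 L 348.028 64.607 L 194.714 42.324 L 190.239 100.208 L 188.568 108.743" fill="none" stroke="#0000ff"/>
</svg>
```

; LightBurn 1.5.06
; GRBL device profile, absolute coords
G21
G90
G00 X91.492 Y77.123
M4 S857
G01 X214.858 Y77.123 F1224
G01 X214.858 Y11.539
G01 X91.492 Y11.539
G01 X91.492 Y77.123
M5
G00 X285.872 Y71.843
M4 S159
G01 X276.231 Y95.117 F3526
G01 X252.957 Y104.758
G01 X229.683 Y95.117
G01 X220.042 Y71.843
G01 X229.683 Y48.569
G01 X252.957 Y38.928
G01 X276.231 Y48.569
G01 X285.872 Y71.843
M5
G00 X31.584 Y70.935
M4 S857
G01 X74.715 Y70.935 F1224
G01 X74.715 Y35.394
G01 X31.584 Y35.394
G01 X31.584 Y70.935
M5
G00 X63.606 Y98.123
M4 S159
G01 X89.696 Y78.374 F3526
G01 X59.548 Y65.654
G01 X63.606 Y98.123
M5
G00 X12.430 Y75.122
M4 S857
G01 X81.615 Y75.122 F1224
G01 X81.615 Y60.346
G01 X12.430 Y60.346
G01 X12.430 Y75.122
M5
G00 X89.951 Y84.665
M4 S857
G01 X207.029 Y84.665 F1224
G01 X207.029 Y52.342
G01 X89.951 Y52.342
G01 X89.951 Y84.665
M5
G00 X25.788 Y70.891
M4 S159
G01 X348.028 Y75.656 F3526
G01 X194.714 Y97.939
G01 X190.239 Y40.055
G01 X188.568 Y31.520
M5

1 u = 1 mm; y_m = 140.263 − y.

[1] `<rect>` rectangle, #000000→cut S857 F1224: (91.492,77.123) → (214.858,77.123) → (214.858,11.539) → (91.492,11.539) → (91.492,77.123) (closed)

[2] `<circle>` circle, #0000ff→engrave S159 F3526: (285.872,71.843) → (276.231,95.117) → (252.957,104.758) → (229.683,95.117) → (220.042,71.843) → (229.683,48.569) → (252.957,38.928) → (276.231,48.569) → (285.872,71.843) (closed)

[3] `<polygon>` rectangle, #000000→cut S857 F1224: (31.584,70.935) → (74.715,70.935) → (74.715,35.394) → (31.584,35.394) → (31.584,70.935) (closed)

[4] `<path>` regular polygon, #0000ff→engrave S159 F3526: (63.606,98.123) → (89.696,78.374) → (59.548,65.654) → (63.606,98.123) (closed)

[5] `<rect>` rectangle, #000000→cut S857 F1224: (12.430,75.122) → (81.615,75.122) → (81.615,60.346) → (12.430,60.346) → (12.430,75.122) (closed)

[6] `<rect>` rectangle, #000000→cut S857 F1224: (89.951,84.665) → (207.029,84.665) → (207.029,52.342) → (89.951,52.342) → (89.951,84.665) (closed)

[7] `<path>` open polyline, #0000ff→engrave S159 F3526: (25.788,70.891) → (348.028,75.656) → (194.714,97.939) → (190.239,40.055) → (188.568,31.520)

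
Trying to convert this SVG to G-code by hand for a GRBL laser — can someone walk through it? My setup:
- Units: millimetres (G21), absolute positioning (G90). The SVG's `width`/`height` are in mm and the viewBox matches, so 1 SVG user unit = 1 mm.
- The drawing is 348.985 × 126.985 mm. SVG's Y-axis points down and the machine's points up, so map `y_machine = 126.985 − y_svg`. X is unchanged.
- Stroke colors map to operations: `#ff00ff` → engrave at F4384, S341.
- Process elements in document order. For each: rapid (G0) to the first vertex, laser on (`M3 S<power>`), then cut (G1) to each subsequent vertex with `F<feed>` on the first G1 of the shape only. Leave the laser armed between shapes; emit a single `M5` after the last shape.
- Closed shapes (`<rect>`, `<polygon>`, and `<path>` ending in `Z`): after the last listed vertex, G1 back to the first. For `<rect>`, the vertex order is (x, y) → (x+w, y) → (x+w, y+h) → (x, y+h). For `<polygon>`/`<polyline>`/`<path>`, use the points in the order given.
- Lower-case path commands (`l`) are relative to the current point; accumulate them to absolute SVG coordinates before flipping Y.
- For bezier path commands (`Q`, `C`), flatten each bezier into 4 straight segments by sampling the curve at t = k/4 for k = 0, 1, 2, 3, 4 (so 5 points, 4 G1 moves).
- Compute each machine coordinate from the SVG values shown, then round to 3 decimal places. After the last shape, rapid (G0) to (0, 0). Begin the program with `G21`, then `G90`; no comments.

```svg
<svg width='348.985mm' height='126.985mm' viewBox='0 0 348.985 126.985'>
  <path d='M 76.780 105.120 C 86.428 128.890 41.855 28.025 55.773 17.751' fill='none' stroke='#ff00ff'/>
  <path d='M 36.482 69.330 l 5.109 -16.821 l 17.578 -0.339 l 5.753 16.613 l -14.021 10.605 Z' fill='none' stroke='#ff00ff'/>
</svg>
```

viewBox `0 0 348.985 126.985` with mm width/height → 1 unit = 1 mm. Flip: y_m = 126.985 − y_svg.

**Shape 1** — `<path>` cubic bezier, stroke `#ff00ff` → engrave (S341, F4384). Control points (SVG): P0=(76.780,105.120), P1=(86.428,128.890), P2=(41.855,28.025), P3=(55.773,17.751); sampled at t=k/4. Machine vertices: (76.780,21.865) → (75.611,24.044) → (64.675,52.783) → (54.540,87.906) → (55.773,109.234). Open path.

**Shape 2** — `<path>` regular polygon, stroke `#ff00ff` → engrave (S341, F4384). Machine vertices: (36.482,57.655) → (41.591,74.476) → (59.169,74.815) → (64.922,58.202) → (50.901,47.597) → (36.482,57.655). Closed: final G1 returns to the first vertex.

G21
G90
G0 X76.780 Y21.865
M3 S341
G1 X75.611 Y24.044 F4384
G1 X64.675 Y52.783
G1 X54.540 Y87.906
G1 X55.773 Y109.234
G0 X36.482 Y57.655
M3 S341
G1 X41.591 Y74.476 F4384
G1 X59.169 Y74.815
G1 X64.922 Y58.202
G1 X50.901 Y47.597
G1 X36.482 Y57.655
M5
G0 X0.000 Y0.000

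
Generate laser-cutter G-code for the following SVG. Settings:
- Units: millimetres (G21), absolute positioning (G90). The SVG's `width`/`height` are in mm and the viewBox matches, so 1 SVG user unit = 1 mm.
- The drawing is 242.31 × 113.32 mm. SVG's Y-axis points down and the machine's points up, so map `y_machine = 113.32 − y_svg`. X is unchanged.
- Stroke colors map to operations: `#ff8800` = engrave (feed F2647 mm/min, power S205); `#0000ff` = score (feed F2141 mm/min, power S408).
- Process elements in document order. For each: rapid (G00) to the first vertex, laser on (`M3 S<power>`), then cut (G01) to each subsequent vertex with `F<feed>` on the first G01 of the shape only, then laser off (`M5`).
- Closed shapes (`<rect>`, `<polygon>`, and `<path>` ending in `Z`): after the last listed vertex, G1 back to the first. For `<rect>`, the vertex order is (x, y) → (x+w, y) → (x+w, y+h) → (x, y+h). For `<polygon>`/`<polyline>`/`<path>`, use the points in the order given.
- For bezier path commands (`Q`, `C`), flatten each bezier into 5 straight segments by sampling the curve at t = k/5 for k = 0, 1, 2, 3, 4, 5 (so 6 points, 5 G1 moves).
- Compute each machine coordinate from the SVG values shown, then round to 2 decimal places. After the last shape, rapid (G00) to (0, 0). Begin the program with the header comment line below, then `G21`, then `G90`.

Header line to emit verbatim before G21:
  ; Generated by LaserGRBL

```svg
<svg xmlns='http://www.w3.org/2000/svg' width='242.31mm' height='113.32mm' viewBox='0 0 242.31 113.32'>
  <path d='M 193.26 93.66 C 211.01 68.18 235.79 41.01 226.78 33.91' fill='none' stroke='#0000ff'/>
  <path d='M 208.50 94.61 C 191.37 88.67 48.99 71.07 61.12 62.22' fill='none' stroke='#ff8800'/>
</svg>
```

; Generated by LaserGRBL
G21
G90
G00 X193.26 Y19.66
M3 S408
G01 X204.43 Y34.98 F2141
G01 X215.32 Y49.65
G01 X223.99 Y62.65
G01 X228.46 Y72.92
G01 X226.78 Y79.41
M5
G00 X208.50 Y18.71
M3 S205
G01 X185.43 Y23.51 F2647
G01 X145.73 Y30.13
G01 X102.82 Y37.59
G01 X70.15 Y44.90
G01 X61.12 Y51.10
M5
G00 X0.00 Y0.00

Since the viewBox matches the mm dimensions, user units are millimetres directly. The only transform is the Y-flip y_m = 113.32 − y_svg.

Shape 1 is a cubic bezier drawn with `<path>`. Its stroke #0000ff means score at S408, F2141. After flipping Y the toolpath is (193.26,19.66) → (204.43,34.98) → (215.32,49.65) → (223.99,62.65) → (228.46,72.92) → (226.78,79.41).

Shape 2 is a cubic bezier drawn with `<path>`. Its stroke #ff8800 means engrave at S205, F2647. After flipping Y the toolpath is (208.50,18.71) → (185.43,23.51) → (145.73,30.13) → (102.82,37.59) → (70.15,44.90) → (61.12,51.10).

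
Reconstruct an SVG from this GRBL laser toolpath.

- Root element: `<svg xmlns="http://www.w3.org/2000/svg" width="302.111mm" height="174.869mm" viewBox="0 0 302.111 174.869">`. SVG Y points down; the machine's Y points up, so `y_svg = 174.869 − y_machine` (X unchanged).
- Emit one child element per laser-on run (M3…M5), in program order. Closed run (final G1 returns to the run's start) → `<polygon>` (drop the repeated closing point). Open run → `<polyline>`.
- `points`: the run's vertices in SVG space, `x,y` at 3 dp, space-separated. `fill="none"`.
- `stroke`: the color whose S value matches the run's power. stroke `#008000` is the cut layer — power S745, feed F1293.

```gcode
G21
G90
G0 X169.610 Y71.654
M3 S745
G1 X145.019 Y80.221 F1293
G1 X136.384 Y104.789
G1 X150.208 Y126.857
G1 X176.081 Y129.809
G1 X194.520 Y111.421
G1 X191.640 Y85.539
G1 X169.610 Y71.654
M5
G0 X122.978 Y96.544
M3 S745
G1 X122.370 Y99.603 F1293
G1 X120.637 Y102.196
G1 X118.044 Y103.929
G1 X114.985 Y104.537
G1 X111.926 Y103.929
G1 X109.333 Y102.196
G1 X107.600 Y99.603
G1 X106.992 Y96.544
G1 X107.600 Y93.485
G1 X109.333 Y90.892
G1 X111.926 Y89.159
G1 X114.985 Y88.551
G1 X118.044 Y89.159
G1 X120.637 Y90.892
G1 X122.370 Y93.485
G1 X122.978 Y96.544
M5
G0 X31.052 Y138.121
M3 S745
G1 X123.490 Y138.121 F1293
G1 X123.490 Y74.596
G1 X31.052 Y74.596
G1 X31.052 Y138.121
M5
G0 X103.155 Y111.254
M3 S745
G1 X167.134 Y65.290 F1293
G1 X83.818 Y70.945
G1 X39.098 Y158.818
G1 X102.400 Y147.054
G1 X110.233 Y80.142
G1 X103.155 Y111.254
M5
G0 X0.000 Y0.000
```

<svg xmlns="http://www.w3.org/2000/svg" width="302.111mm" height="174.869mm" viewBox="0 0 302.111 174.869">
  <polygon points="169.610,103.215 145.019,94.648 136.384,70.080 150.208,48.012 176.081,45.060 194.520,63.448 191.640,89.330" fill="none" stroke="#008000"/>
  <polygon points="122.978,78.325 122.370,75.266 120.637,72.673 118.044,70.940 114.985,70.332 111.926,70.940 109.333,72.673 107.600,75.266 106.992,78.325 107.600,81.384 109.333,83.977 111.926,85.710 114.985,86.318 118.044,85.710 120.637,83.977 122.370,81.384" fill="none" stroke="#008000"/>
  <polygon points="31.052,36.748 123.490,36.748 123.490,100.273 31.052,100.273" fill="none" stroke="#008000"/>
  <polygon points="103.155,63.615 167.134,109.579 83.818,103.924 39.098,16.051 102.400,27.815 110.233,94.727" fill="none" stroke="#008000"/>
</svg>

Machine Y-up, SVG Y-down with viewBox height 174.869, so y_svg = 174.869 − y_machine; X carries over. Every run uses S745, so all elements get stroke `#008000` (cut).

Run 1: The run returns to its start, so emit a `<polygon>` with points (Y-flipped): 169.610,103.215 145.019,94.648 136.384,70.080 150.208,48.012 176.081,45.060 194.520,63.448 191.640,89.330.

Run 2: The run returns to its start, so emit a `<polygon>` with points (Y-flipped): 122.978,78.325 122.370,75.266 120.637,72.673 118.044,70.940 114.985,70.332 111.926,70.940 109.333,72.673 107.600,75.266 106.992,78.325 107.600,81.384 109.333,83.977 111.926,85.710 114.985,86.318 118.044,85.710 120.637,83.977 122.370,81.384.

Run 3: The run returns to its start, so emit a `<polygon>` with points (Y-flipped): 31.052,36.748 123.490,36.748 123.490,100.273 31.052,100.273.

Run 4: The run returns to its start, so emit a `<polygon>` with points (Y-flipped): 103.155,63.615 167.134,109.579 83.818,103.924 39.098,16.051 102.400,27.815 110.233,94.727.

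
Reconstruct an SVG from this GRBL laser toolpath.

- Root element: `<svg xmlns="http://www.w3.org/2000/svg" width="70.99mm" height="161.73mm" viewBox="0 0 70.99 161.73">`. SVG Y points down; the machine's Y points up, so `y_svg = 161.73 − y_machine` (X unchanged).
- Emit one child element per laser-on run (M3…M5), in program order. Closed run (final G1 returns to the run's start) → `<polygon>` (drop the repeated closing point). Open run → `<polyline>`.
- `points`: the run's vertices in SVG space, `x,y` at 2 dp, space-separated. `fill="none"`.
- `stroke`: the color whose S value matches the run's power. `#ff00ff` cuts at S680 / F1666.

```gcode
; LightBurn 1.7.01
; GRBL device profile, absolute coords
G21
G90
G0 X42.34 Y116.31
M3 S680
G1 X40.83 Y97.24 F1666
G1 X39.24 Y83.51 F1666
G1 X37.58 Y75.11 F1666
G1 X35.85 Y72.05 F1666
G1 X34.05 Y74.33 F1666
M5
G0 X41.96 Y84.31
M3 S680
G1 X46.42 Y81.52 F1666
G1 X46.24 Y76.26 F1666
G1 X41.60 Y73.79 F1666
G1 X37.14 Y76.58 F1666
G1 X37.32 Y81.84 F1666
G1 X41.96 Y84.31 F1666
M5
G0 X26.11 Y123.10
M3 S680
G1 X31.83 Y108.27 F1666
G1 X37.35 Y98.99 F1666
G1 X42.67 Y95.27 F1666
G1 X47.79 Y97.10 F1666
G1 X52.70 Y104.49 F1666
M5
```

Each laser-on run becomes one SVG element. Flip Y back into SVG space with y_svg = 161.73 − y_machine. Every run uses S680, so all elements get stroke `#ff00ff` (cut).

Run 1: The run is open, so emit a `<polyline>` with points (Y-flipped): 42.34,45.42 40.83,64.49 39.24,78.22 37.58,86.62 35.85,89.68 34.05,87.40.

Run 2: The run returns to its start, so emit a `<polygon>` with points (Y-flipped): 41.96,77.42 46.42,80.21 46.24,85.47 41.60,87.94 37.14,85.15 37.32,79.89.

Run 3: The run is open, so emit a `<polyline>` with points (Y-flipped): 26.11,38.63 31.83,53.46 37.35,62.74 42.67,66.46 47.79,64.63 52.70,57.24.

<svg xmlns="http://www.w3.org/2000/svg" width="70.99mm" height="161.73mm" viewBox="0 0 70.99 161.73">
  <polyline points="42.34,45.42 40.83,64.49 39.24,78.22 37.58,86.62 35.85,89.68 34.05,87.40" fill="none" stroke="#ff00ff"/>
  <polygon points="41.96,77.42 46.42,80.21 46.24,85.47 41.60,87.94 37.14,85.15 37.32,79.89" fill="none" stroke="#ff00ff"/>
  <polyline points="26.11,38.63 31.83,53.46 37.35,62.74 42.67,66.46 47.79,64.63 52.70,57.24" fill="none" stroke="#ff00ff"/>
</svg>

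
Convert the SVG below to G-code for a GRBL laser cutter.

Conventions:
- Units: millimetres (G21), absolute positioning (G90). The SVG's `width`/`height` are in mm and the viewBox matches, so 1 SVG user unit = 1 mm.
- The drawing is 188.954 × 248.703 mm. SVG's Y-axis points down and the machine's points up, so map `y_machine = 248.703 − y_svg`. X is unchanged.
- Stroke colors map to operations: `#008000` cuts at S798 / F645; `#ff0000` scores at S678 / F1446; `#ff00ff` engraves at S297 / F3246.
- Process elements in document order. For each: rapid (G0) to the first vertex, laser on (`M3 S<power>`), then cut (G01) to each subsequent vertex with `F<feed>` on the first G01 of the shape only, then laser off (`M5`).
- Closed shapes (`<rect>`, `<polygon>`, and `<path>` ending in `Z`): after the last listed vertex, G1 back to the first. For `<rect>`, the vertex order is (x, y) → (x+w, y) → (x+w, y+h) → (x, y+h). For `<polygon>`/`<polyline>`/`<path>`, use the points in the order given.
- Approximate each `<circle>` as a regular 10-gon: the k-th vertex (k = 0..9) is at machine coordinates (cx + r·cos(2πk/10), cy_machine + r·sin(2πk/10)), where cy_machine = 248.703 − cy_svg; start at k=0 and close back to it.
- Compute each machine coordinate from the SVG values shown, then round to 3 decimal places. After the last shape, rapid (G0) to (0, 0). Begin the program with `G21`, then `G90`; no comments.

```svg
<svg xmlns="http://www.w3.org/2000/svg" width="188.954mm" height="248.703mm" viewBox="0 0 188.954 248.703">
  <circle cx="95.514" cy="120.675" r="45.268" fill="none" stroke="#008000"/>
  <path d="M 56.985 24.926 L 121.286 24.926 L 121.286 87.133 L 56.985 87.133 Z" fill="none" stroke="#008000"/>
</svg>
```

G21
G90
G0 X140.782 Y128.028
M3 S798
G01 X132.137 Y154.636 F645
G01 X109.503 Y171.080
G01 X81.525 Y171.080
G01 X58.891 Y154.636
G01 X50.246 Y128.028
G01 X58.891 Y101.420
G01 X81.525 Y84.976
G01 X109.503 Y84.976
G01 X132.137 Y101.420
G01 X140.782 Y128.028
M5
G0 X56.985 Y223.777
M3 S798
G01 X121.286 Y223.777 F645
G01 X121.286 Y161.570
G01 X56.985 Y161.570
G01 X56.985 Y223.777
M5
G0 X0.000 Y0.000

viewBox `0 0 188.954 248.703` with mm width/height → 1 unit = 1 mm. Flip: y_m = 248.703 − y_svg.

**Shape 1** — `<circle>` circle, stroke `#008000` → cut (S798, F645). Machine vertices: (140.782,128.028) → (132.137,154.636) → (109.503,171.080) → (81.525,171.080) → (58.891,154.636) → (50.246,128.028) → (58.891,101.420) → (81.525,84.976) → (109.503,84.976) → (132.137,101.420) → (140.782,128.028). Closed: final G1 returns to the first vertex.

**Shape 2** — `<path>` rectangle, stroke `#008000` → cut (S798, F645). Machine vertices: (56.985,223.777) → (121.286,223.777) → (121.286,161.570) → (56.985,161.570) → (56.985,223.777). Closed: final G1 returns to the first vertex.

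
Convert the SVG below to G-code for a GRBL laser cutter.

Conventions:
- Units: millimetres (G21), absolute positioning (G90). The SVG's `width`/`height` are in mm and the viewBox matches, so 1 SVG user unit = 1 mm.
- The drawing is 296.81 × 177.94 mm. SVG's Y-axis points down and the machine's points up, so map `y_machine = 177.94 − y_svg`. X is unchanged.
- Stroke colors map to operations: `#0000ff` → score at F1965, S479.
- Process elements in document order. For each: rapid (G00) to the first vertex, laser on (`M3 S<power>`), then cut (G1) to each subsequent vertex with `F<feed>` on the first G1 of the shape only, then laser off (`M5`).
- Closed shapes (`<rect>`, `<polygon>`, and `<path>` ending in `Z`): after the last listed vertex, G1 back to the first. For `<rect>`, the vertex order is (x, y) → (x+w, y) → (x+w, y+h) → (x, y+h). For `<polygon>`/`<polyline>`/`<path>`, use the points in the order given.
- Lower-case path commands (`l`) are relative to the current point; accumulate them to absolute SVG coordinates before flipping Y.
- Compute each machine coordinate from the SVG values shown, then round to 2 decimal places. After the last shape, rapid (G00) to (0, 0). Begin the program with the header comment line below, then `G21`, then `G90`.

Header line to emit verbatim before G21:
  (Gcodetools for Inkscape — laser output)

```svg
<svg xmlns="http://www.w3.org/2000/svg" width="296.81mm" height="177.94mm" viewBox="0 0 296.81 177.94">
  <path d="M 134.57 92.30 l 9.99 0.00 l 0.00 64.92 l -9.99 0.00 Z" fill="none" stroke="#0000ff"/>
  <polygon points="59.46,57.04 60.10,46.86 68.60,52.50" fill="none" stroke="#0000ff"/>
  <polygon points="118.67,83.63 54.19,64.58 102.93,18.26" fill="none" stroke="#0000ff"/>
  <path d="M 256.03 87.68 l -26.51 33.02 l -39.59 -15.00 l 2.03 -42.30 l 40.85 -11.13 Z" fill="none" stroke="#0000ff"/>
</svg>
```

1 u = 1 mm; y_m = 177.94 − y.

[1] `<path>` rectangle, #0000ff→score S479 F1965: (134.57,85.64) → (144.56,85.64) → (144.56,20.72) → (134.57,20.72) → (134.57,85.64) (closed)

[2] `<polygon>` regular polygon, #0000ff→score S479 F1965: (59.46,120.90) → (60.10,131.08) → (68.60,125.44) → (59.46,120.90) (closed)

[3] `<polygon>` regular polygon, #0000ff→score S479 F1965: (118.67,94.31) → (54.19,113.36) → (102.93,159.68) → (118.67,94.31) (closed)

[4] `<path>` regular polygon, #0000ff→score S479 F1965: (256.03,90.26) → (229.52,57.24) → (189.93,72.24) → (191.96,114.54) → (232.81,125.67) → (256.03,90.26) (closed)

(Gcodetools for Inkscape — laser output)
G21
G90
G00 X134.57 Y85.64
M3 S479
G1 X144.56 Y85.64 F1965
G1 X144.56 Y20.72
G1 X134.57 Y20.72
G1 X134.57 Y85.64
M5
G00 X59.46 Y120.90
M3 S479
G1 X60.10 Y131.08 F1965
G1 X68.60 Y125.44
G1 X59.46 Y120.90
M5
G00 X118.67 Y94.31
M3 S479
G1 X54.19 Y113.36 F1965
G1 X102.93 Y159.68
G1 X118.67 Y94.31
M5
G00 X256.03 Y90.26
M3 S479
G1 X229.52 Y57.24 F1965
G1 X189.93 Y72.24
G1 X191.96 Y114.54
G1 X232.81 Y125.67
G1 X256.03 Y90.26
M5
G00 X0.00 Y0.00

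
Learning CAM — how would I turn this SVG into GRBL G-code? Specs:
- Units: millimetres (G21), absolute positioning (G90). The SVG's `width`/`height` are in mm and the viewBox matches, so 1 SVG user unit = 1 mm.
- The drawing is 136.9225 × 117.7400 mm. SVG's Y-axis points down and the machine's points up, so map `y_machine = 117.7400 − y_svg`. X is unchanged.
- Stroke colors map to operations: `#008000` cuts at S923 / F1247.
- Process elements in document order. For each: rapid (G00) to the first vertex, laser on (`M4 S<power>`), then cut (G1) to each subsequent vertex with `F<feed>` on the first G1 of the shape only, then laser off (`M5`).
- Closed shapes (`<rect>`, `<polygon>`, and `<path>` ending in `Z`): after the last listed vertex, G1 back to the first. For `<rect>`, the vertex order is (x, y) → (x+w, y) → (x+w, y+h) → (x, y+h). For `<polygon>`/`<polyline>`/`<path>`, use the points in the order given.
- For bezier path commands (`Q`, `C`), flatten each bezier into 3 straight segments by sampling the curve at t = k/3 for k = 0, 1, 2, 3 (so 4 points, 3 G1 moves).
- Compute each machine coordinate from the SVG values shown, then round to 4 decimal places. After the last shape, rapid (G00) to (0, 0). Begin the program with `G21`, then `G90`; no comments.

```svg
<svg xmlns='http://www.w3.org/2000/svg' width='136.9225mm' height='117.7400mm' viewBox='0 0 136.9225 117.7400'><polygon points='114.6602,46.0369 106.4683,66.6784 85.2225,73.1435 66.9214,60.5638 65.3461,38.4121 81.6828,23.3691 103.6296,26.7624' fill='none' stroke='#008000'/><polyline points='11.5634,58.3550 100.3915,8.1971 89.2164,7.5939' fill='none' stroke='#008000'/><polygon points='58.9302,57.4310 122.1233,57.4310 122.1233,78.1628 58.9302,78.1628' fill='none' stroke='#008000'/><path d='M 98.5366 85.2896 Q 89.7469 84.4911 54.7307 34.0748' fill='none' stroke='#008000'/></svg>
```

Since the viewBox matches the mm dimensions, user units are millimetres directly. The only transform is the Y-flip y_m = 117.7400 − y_svg.

Shape 1 is a regular polygon drawn with `<polygon>`. Its stroke #008000 means cut at S923, F1247. After flipping Y the toolpath is (114.6602,71.7031) → (106.4683,51.0616) → (85.2225,44.5965) → (66.9214,57.1762) → (65.3461,79.3279) → (81.6828,94.3709) → (103.6296,90.9776) → (114.6602,71.7031), returning to the start.

Shape 2 is a open polyline drawn with `<polyline>`. Its stroke #008000 means cut at S923, F1247. After flipping Y the toolpath is (11.5634,59.3850) → (100.3915,109.5429) → (89.2164,110.1461).

Shape 3 is a rectangle drawn with `<polygon>`. Its stroke #008000 means cut at S923, F1247. After flipping Y the toolpath is (58.9302,60.3090) → (122.1233,60.3090) → (122.1233,39.5772) → (58.9302,39.5772) → (58.9302,60.3090), returning to the start.

Shape 4 is a quadratic bezier drawn with `<path>`. Its stroke #008000 means cut at S923, F1247. After flipping Y the toolpath is (98.5366,32.4504) → (89.7627,38.4958) → (75.1608,55.5674) → (54.7307,83.6652).

G21
G90
G00 X114.6602 Y71.7031
M4 S923
G1 X106.4683 Y51.0616 F1247
G1 X85.2225 Y44.5965
G1 X66.9214 Y57.1762
G1 X65.3461 Y79.3279
G1 X81.6828 Y94.3709
G1 X103.6296 Y90.9776
G1 X114.6602 Y71.7031
M5
G00 X11.5634 Y59.3850
M4 S923
G1 X100.3915 Y109.5429 F1247
G1 X89.2164 Y110.1461
M5
G00 X58.9302 Y60.3090
M4 S923
G1 X122.1233 Y60.3090 F1247
G1 X122.1233 Y39.5772
G1 X58.9302 Y39.5772
G1 X58.9302 Y60.3090
M5
G00 X98.5366 Y32.4504
M4 S923
G1 X89.7627 Y38.4958 F1247
G1 X75.1608 Y55.5674
G1 X54.7307 Y83.6652
M5
G00 X0.0000 Y0.0000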